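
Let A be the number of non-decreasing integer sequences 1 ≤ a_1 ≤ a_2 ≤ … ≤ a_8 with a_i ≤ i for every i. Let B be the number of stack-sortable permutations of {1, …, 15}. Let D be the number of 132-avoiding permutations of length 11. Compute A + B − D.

Such sub-staircase sequences of length n are counted by C_n; here n = 8. So A = C_8 = 1430.
Stack-sortable permutations are exactly the 231-avoiding ones, counted by C_n; here n = 15. So B = C_15 = 9694845.
For any fixed pattern of length 3, the pattern-avoiding permutations of [11] number C_11. So D = C_11 = 58786.
A + B − D = 1430 + 9694845 − 58786 = 9637489.

9637489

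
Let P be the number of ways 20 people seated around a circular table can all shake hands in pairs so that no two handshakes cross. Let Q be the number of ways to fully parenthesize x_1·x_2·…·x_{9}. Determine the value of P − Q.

Non-crossing handshake pairings of 2n people are counted by C_n; 20 people gives n = 10. So P = C_10 = 16796.
Ways to associate a product of 9 factors correspond to binary trees on 9 leaves, so the count is C_8. So Q = C_8 = 1430.
P − Q = 16796 − 1430 = 15366.

15366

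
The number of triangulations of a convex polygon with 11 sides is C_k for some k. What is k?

9

A convex 11-gon is triangulated into 9 triangles, and the number of such triangulations is the Catalan number C_{11−2} = C_9.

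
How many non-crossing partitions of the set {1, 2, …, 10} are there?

16796

Non-crossing partitions of an n-element set are counted by C_n; here n = 10.
C_10 = C(20,10)/11 = 184756/11 = 16796.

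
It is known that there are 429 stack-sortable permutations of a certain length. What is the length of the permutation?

7

Stack-sortable permutations of [n] are counted by C_n; 429 = C_7.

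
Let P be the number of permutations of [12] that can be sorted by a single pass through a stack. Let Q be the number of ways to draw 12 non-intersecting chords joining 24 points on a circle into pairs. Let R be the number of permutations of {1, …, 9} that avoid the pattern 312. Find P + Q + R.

Stack-sortable permutations are exactly the 231-avoiding ones, counted by C_n; here n = 12. So P = C_12 = 208012.
Pairing 24 circle points by 12 non-crossing chords gives C_12 matchings. So Q = C_12 = 208012.
Permutations of [n] avoiding any single length-3 pattern are counted by C_n; here n = 9. So R = C_9 = 4862.
P + Q + R = 208012 + 208012 + 4862 = 420886.

420886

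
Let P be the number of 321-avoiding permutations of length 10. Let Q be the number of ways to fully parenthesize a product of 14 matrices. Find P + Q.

759696

For any fixed pattern of length 3, the pattern-avoiding permutations of [10] number C_10. So P = C_10 = 16796.
Parenthesizations of m factors correspond to full binary trees with m leaves, counted by C_{m−1}; m = 14 gives C_13. So Q = C_13 = 742900.
P + Q = 16796 + 742900 = 759696.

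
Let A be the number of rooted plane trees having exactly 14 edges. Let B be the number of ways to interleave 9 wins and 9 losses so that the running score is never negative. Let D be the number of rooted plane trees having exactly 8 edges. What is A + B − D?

2677872

A rooted plane tree with 14 edges has 15 nodes, and the count is C_14. So A = C_14 = 2674440.
Ballot sequences with n votes each where one side never trails are Dyck words, counted by C_n; here n = 9. So B = C_9 = 4862.
A rooted plane tree with 8 edges has 9 nodes, and the count is C_8. So D = C_8 = 1430.
A + B − D = 2674440 + 4862 − 1430 = 2677872.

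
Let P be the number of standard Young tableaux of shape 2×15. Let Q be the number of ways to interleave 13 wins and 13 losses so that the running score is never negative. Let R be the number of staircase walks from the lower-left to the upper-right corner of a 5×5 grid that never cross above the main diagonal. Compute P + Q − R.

10437703

Standard Young tableaux of shape 2×n are counted by C_n; here n = 15. So P = C_15 = 9694845.
Reading a vote for the leader as '(' and for the other as ')' turns such a sequence into a balanced string of 13 pairs, so the count is C_13. So Q = C_13 = 742900.
Monotone paths in an n×n grid that stay weakly below the diagonal are counted by C_n; here n = 5. So R = C_5 = 42.
P + Q − R = 9694845 + 742900 − 42 = 10437703.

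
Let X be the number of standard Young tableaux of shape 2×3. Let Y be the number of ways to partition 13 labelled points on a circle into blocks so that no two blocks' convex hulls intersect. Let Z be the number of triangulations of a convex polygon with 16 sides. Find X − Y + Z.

1931545

Standard Young tableaux of shape 2×n are counted by C_n; here n = 3. So X = C_3 = 5.
The non-crossing partitions of [13] form a lattice of size C_13. So Y = C_13 = 742900.
The number of triangulations of a 16-gon is the Catalan number C_14 (index = sides − 2). So Z = C_14 = 2674440.
X − Y + Z = 5 − 742900 + 2674440 = 1931545.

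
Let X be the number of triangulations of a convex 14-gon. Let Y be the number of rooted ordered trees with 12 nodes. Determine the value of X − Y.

Triangulations of a convex m-gon are counted by C_{m−2}; with m = 14 this is C_12. So X = C_12 = 208012.
A rooted plane tree on 12 nodes has 11 edges, and such trees are counted by C_11. So Y = C_11 = 58786.
X − Y = 208012 − 58786 = 149226.

149226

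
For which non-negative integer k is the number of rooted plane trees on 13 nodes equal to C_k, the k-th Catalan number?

12

A rooted plane tree on 13 nodes has 12 edges, and such trees are counted by C_12.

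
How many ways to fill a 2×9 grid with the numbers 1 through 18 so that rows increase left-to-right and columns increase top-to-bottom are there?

By the hook-length formula (or a Dyck-path bijection), SYT of shape 2×9 number C_9.
C_9 = C_8 · 2(2·8+1)/(8+2) = 1430 · 34/10 = 4862.

4862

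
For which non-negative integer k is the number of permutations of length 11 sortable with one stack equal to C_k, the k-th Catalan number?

11

By Knuth's characterisation, the stack-sortable permutations of length 11 are the 231-avoiders, numbering C_11.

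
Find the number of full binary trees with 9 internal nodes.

Full binary trees with n internal nodes are counted by C_n; here n = 9.
C_9 = 4862.

4862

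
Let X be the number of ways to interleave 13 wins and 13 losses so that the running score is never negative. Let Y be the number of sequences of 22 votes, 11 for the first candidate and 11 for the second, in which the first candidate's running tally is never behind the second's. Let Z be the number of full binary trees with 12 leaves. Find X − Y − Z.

Ballot sequences with n votes each where one side never trails are Dyck words, counted by C_n; here n = 13. So X = C_13 = 742900.
Ballot sequences with n votes each where one side never trails are Dyck words, counted by C_n; here n = 11. So Y = C_11 = 58786.
A full binary tree with L leaves has L−1 internal nodes and is counted by C_{L−1}; L = 12 gives C_11. So Z = C_11 = 58786.
X − Y − Z = 742900 − 58786 − 58786 = 625328.

625328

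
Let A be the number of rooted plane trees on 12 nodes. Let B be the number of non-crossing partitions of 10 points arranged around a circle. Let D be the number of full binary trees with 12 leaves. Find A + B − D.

Rooted ordered (plane) trees on m nodes have m−1 edges and are counted by C_{m−1}; m = 12 gives C_11. So A = C_11 = 58786.
Non-crossing partitions of an n-element set are counted by C_n; here n = 10. So B = C_10 = 16796.
A full binary tree with L leaves has L−1 internal nodes and is counted by C_{L−1}; L = 12 gives C_11. So D = C_11 = 58786.
A + B − D = 58786 + 16796 − 58786 = 16796.

16796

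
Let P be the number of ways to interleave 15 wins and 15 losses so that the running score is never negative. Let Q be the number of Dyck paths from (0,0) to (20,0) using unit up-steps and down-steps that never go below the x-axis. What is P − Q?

9678049

Ballot sequences with n votes each where one side never trails are Dyck words, counted by C_n; here n = 15. So P = C_15 = 9694845.
Paths of 10 up- and 10 down-steps that never dip below the axis are Dyck paths; their count is C_10. So Q = C_10 = 16796.
P − Q = 9694845 − 16796 = 9678049.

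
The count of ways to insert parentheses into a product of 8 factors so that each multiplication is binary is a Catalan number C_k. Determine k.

Bracketing 8 factors into binary products is counted by C_{8−1} = C_7.

7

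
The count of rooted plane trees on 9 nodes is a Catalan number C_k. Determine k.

8

Rooted ordered (plane) trees on m nodes have m−1 edges and are counted by C_{m−1}; m = 9 gives C_8.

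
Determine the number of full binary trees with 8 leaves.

429

A full binary tree with L leaves has L−1 internal nodes and is counted by C_{L−1}; L = 8 gives C_7.
C_7 = C_6 · 2(2·6+1)/(6+2) = 132 · 26/8 = 429.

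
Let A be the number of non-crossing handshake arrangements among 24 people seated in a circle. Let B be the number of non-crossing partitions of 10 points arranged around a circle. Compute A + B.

With 24 = 2·12 people, non-crossing handshake pairings are non-crossing perfect matchings on a circle, counted by C_12. So A = C_12 = 208012.
The non-crossing partitions of [10] form a lattice of size C_10. So B = C_10 = 16796.
A + B = 208012 + 16796 = 224808.

224808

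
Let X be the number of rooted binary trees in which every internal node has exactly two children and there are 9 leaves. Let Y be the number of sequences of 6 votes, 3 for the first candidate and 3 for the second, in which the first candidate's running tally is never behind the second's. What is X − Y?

1425

A full binary tree with L leaves has L−1 internal nodes and is counted by C_{L−1}; L = 9 gives C_8. So X = C_8 = 1430.
Reading a vote for the leader as '(' and for the other as ')' turns such a sequence into a balanced string of 3 pairs, so the count is C_3. So Y = C_3 = 5.
X − Y = 1430 − 5 = 1425.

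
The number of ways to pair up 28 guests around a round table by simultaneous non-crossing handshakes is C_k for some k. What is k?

14

Non-crossing handshake pairings of 2n people are counted by C_n; 28 people gives n = 14.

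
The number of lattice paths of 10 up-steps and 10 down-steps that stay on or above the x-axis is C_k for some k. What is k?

10

Dyck paths of semilength n (length 2n) are counted by C_n; here n = 10.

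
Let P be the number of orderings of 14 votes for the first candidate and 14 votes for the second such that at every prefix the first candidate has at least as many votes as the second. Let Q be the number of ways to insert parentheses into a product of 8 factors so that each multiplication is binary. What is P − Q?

Ballot sequences with n votes each where one side never trails are Dyck words, counted by C_n; here n = 14. So P = C_14 = 2674440.
Parenthesizations of m factors correspond to full binary trees with m leaves, counted by C_{m−1}; m = 8 gives C_7. So Q = C_7 = 429.
P − Q = 2674440 − 429 = 2674011.

2674011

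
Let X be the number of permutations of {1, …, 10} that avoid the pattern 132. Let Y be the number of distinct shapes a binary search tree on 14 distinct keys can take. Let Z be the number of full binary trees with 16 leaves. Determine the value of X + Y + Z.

12386081

For any fixed pattern of length 3, the pattern-avoiding permutations of [10] number C_10. So X = C_10 = 16796.
Rooted binary trees with 14 nodes (each child slot possibly empty) number C_14. So Y = C_14 = 2674440.
A full binary tree with L leaves has L−1 internal nodes and is counted by C_{L−1}; L = 16 gives C_15. So Z = C_15 = 9694845.
X + Y + Z = 16796 + 2674440 + 9694845 = 12386081.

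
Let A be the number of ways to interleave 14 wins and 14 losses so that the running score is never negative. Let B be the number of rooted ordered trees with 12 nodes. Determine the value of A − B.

Ballot sequences with n votes each where one side never trails are Dyck words, counted by C_n; here n = 14. So A = C_14 = 2674440.
A rooted plane tree on 12 nodes has 11 edges, and such trees are counted by C_11. So B = C_11 = 58786.
A − B = 2674440 − 58786 = 2615654.

2615654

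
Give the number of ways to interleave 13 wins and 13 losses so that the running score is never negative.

742900

Reading a vote for the leader as '(' and for the other as ')' turns such a sequence into a balanced string of 13 pairs, so the count is C_13.
C_13 = 742900.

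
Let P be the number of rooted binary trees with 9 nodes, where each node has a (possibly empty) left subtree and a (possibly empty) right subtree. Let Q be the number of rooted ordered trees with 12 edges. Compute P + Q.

Binary trees (left/right distinguished) on n nodes are counted by C_n; here n = 9. So P = C_9 = 4862.
Rooted ordered trees with n edges are counted by C_n; here n = 12. So Q = C_12 = 208012.
P + Q = 4862 + 208012 = 212874.

212874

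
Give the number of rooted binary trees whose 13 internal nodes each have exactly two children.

742900

Full binary trees with n internal nodes are counted by C_n; here n = 13.
C_13 = C_12 · 2(2·12+1)/(12+2) = 208012 · 50/14 = 742900.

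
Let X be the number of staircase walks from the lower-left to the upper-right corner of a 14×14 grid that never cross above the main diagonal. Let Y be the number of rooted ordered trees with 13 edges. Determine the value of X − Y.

1931540

Sub-diagonal monotone paths from (0,0) to (14,14) biject with Dyck paths of semilength 14, giving C_14. So X = C_14 = 2674440.
Rooted ordered trees with n edges are counted by C_n; here n = 13. So Y = C_13 = 742900.
X − Y = 2674440 − 742900 = 1931540.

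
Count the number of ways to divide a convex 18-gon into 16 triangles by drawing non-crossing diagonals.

Triangulations of a convex m-gon are counted by C_{m−2}; with m = 18 this is C_16.
C_16 = 35357670.

35357670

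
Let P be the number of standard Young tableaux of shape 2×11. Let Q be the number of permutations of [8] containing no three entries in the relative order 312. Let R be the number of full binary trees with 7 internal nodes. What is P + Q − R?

Standard Young tableaux of shape 2×n are counted by C_n; here n = 11. So P = C_11 = 58786.
For any fixed pattern of length 3, the pattern-avoiding permutations of [8] number C_8. So Q = C_8 = 1430.
Full binary trees with n internal nodes are counted by C_n; here n = 7. So R = C_7 = 429.
P + Q − R = 58786 + 1430 − 429 = 59787.

59787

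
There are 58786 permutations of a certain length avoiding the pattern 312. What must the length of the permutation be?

11

Permutations of [n] avoiding a fixed length-3 pattern are counted by C_n; 58786 = C_11.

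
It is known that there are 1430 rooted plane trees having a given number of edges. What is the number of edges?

8

Rooted ordered trees with n edges are counted by C_n, and C_8 = 1430.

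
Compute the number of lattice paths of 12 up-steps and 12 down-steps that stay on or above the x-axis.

Paths of 12 up- and 12 down-steps that never dip below the axis are Dyck paths; their count is C_12.
C_12 = C_11 · 2(2·11+1)/(11+2) = 58786 · 46/13 = 208012.

208012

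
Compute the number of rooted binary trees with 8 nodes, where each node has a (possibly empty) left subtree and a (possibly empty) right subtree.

1430

There are C_n binary search tree shapes on n keys; with n = 8 that is C_8.
C_8 = C(16,8)/9 = 12870/9 = 1430.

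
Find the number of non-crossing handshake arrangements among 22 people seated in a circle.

58786

With 22 = 2·11 people, non-crossing handshake pairings are non-crossing perfect matchings on a circle, counted by C_11.
C_11 = 58786.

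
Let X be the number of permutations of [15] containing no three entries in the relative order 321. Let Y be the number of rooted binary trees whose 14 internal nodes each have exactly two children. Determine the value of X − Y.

7020405

For any fixed pattern of length 3, the pattern-avoiding permutations of [15] number C_15. So X = C_15 = 9694845.
Full binary trees with n internal nodes are counted by C_n; here n = 14. So Y = C_14 = 2674440.
X − Y = 9694845 − 2674440 = 7020405.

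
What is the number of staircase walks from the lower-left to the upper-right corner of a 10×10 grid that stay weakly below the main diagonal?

16796

Sub-diagonal monotone paths from (0,0) to (10,10) biject with Dyck paths of semilength 10, giving C_10.
C_10 = C(20,10)/11 = 184756/11 = 16796.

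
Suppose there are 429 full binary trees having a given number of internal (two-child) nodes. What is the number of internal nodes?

7

Full binary trees with n internal nodes are counted by C_n, and C_7 = 429.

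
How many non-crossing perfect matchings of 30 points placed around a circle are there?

9694845

Pairing 30 circle points by 15 non-crossing chords gives C_15 matchings.
C_15 = C(30,15)/16 = 155117520/16 = 9694845.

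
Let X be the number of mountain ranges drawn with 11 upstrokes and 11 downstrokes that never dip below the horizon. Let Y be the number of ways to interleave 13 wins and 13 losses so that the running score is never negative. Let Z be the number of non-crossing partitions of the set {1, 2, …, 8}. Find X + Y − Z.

800256

Dyck paths of semilength n (length 2n) are counted by C_n; here n = 11. So X = C_11 = 58786.
Ballot sequences with n votes each where one side never trails are Dyck words, counted by C_n; here n = 13. So Y = C_13 = 742900.
The non-crossing partitions of [8] form a lattice of size C_8. So Z = C_8 = 1430.
X + Y − Z = 58786 + 742900 − 1430 = 800256.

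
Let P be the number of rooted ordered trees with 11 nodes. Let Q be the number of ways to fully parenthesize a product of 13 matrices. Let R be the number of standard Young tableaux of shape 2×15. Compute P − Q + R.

9503629

Rooted ordered (plane) trees on m nodes have m−1 edges and are counted by C_{m−1}; m = 11 gives C_10. So P = C_10 = 16796.
Bracketing 13 factors into binary products is counted by C_{13−1} = C_12. So Q = C_12 = 208012.
Standard Young tableaux of shape 2×n are counted by C_n; here n = 15. So R = C_15 = 9694845.
P − Q + R = 16796 − 208012 + 9694845 = 9503629.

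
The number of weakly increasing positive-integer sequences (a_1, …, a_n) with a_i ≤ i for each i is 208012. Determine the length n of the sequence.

Such sub-staircase sequences of length n are counted by C_n. Since C_12 = 208012, the index is 12.

12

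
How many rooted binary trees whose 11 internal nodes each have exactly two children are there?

Full binary trees with n internal nodes are counted by C_n; here n = 11.
C_11 = C(22,11)/12 = 705432/12 = 58786.

58786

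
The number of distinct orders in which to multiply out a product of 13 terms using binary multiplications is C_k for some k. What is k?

12

Ways to associate a product of 13 factors correspond to binary trees on 13 leaves, so the count is C_12.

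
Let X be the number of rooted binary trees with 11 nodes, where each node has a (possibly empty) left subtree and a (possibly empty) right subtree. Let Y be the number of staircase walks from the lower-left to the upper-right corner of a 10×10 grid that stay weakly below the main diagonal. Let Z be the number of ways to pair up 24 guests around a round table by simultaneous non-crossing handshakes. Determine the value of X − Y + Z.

Binary trees (left/right distinguished) on n nodes are counted by C_n; here n = 11. So X = C_11 = 58786.
Monotone paths in an n×n grid that stay weakly below the diagonal are counted by C_n; here n = 10. So Y = C_10 = 16796.
Non-crossing handshake pairings of 2n people are counted by C_n; 24 people gives n = 12. So Z = C_12 = 208012.
X − Y + Z = 58786 − 16796 + 208012 = 250002.

250002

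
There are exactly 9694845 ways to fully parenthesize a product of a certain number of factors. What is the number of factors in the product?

16

Parenthesizations of m factors are counted by C_{m−1}. The Catalan number equal to 9694845 is C_15.
So the index is 15, and the number of factors is 15 + 1 = 16.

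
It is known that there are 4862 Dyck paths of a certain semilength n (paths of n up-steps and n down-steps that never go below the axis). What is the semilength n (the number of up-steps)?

Dyck paths of semilength n are counted by C_n; 4862 = C_9.

9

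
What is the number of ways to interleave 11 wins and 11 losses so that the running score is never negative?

58786

Reading a vote for the leader as '(' and for the other as ')' turns such a sequence into a balanced string of 11 pairs, so the count is C_11.
C_11 = C(22,11)/12 = 705432/12 = 58786.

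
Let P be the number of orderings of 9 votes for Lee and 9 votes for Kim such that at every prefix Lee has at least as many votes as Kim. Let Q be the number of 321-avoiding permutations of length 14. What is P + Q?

2679302

Reading a vote for the leader as '(' and for the other as ')' turns such a sequence into a balanced string of 9 pairs, so the count is C_9. So P = C_9 = 4862.
For any fixed pattern of length 3, the pattern-avoiding permutations of [14] number C_14. So Q = C_14 = 2674440.
P + Q = 4862 + 2674440 = 2679302.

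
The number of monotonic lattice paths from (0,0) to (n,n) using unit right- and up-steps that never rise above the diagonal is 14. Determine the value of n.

4

Such diagonal-avoiding paths in an n×n grid are counted by C_n; 14 = C_4.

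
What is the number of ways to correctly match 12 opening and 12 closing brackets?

With 12 pairs the number of balanced bracket strings is the Catalan number C_12.
C_12 = C(24,12)/13 = 2704156/13 = 208012.

208012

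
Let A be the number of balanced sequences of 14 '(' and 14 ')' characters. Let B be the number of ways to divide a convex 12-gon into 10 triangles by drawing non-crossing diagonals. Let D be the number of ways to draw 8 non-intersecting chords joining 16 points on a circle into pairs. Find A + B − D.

2689806

A balanced arrangement of 14 bracket pairs is a Dyck word of semilength 14, so the count is C_14. So A = C_14 = 2674440.
The number of triangulations of a 12-gon is the Catalan number C_10 (index = sides − 2). So B = C_10 = 16796.
Pairing 16 circle points by 8 non-crossing chords gives C_8 matchings. So D = C_8 = 1430.
A + B − D = 2674440 + 16796 − 1430 = 2689806.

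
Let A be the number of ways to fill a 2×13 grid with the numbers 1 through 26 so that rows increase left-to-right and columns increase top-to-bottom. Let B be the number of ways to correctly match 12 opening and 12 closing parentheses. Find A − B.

By the hook-length formula (or a Dyck-path bijection), SYT of shape 2×13 number C_13. So A = C_13 = 742900.
Balanced strings of n pairs of brackets are counted by C_n; here n = 12. So B = C_12 = 208012.
A − B = 742900 − 208012 = 534888.

534888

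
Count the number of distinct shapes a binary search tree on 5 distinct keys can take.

Rooted binary trees with 5 nodes (each child slot possibly empty) number C_5.
C_5 = 42.

42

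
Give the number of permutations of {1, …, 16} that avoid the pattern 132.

For any fixed pattern of length 3, the pattern-avoiding permutations of [16] number C_16.
C_16 = C(32,16)/17 = 601080390/17 = 35357670.

35357670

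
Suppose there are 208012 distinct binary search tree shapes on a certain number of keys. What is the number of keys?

12

Binary search tree shapes on n keys are counted by C_n, and C_12 = 208012.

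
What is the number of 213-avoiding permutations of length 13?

742900

Permutations of [n] avoiding any single length-3 pattern are counted by C_n; here n = 13.
C_13 = C(26,13)/14 = 10400600/14 = 742900.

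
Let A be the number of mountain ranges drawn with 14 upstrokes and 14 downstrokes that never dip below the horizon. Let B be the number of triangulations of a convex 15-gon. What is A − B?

1931540

Paths of 14 up- and 14 down-steps that never dip below the axis are Dyck paths; their count is C_14. So A = C_14 = 2674440.
A convex 15-gon is triangulated into 13 triangles, and the number of such triangulations is the Catalan number C_{15−2} = C_13. So B = C_13 = 742900.
A − B = 2674440 − 742900 = 1931540.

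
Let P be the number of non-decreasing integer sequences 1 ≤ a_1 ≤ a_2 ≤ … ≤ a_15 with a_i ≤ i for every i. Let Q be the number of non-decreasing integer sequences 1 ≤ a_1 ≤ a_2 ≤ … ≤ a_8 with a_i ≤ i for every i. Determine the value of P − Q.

9693415

Such sub-staircase sequences of length n are counted by C_n; here n = 15. So P = C_15 = 9694845.
Weakly increasing sequences with a_i ≤ i biject with Dyck paths of semilength 8, so there are C_8. So Q = C_8 = 1430.
P − Q = 9694845 − 1430 = 9693415.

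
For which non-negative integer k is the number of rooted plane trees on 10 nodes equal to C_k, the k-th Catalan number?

9

A rooted plane tree on 10 nodes has 9 edges, and such trees are counted by C_9.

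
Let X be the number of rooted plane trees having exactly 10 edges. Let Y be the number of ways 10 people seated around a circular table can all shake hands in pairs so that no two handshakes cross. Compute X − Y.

16754

A rooted plane tree with 10 edges has 11 nodes, and the count is C_10. So X = C_10 = 16796.
Non-crossing handshake pairings of 2n people are counted by C_n; 10 people gives n = 5. So Y = C_5 = 42.
X − Y = 16796 − 42 = 16754.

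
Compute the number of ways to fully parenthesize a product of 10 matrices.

Parenthesizations of m factors correspond to full binary trees with m leaves, counted by C_{m−1}; m = 10 gives C_9.
C_9 = C(18,9)/10 = 48620/10 = 4862.

4862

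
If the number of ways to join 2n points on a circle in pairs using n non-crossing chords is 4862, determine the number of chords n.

Non-crossing pairings of 2n points on a circle are counted by C_n. The Catalan number equal to 4862 is C_9.

9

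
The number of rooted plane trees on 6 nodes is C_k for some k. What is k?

5

Rooted ordered (plane) trees on m nodes have m−1 edges and are counted by C_{m−1}; m = 6 gives C_5.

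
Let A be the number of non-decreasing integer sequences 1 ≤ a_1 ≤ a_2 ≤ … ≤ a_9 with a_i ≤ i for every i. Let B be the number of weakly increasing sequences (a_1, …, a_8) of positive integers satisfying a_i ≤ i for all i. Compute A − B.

Weakly increasing sequences with a_i ≤ i biject with Dyck paths of semilength 9, so there are C_9. So A = C_9 = 4862.
Such sub-staircase sequences of length n are counted by C_n; here n = 8. So B = C_8 = 1430.
A − B = 4862 − 1430 = 3432.

3432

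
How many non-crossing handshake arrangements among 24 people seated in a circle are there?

208012

With 24 = 2·12 people, non-crossing handshake pairings are non-crossing perfect matchings on a circle, counted by C_12.
C_12 = 208012.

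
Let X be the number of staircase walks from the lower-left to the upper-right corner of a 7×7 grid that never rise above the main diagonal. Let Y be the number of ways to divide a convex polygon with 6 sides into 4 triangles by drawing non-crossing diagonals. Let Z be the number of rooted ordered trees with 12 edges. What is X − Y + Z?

Monotone paths in an n×n grid that stay weakly below the diagonal are counted by C_n; here n = 7. So X = C_7 = 429.
The number of triangulations of a 6-gon is the Catalan number C_4 (index = sides − 2). So Y = C_4 = 14.
Rooted ordered trees with n edges are counted by C_n; here n = 12. So Z = C_12 = 208012.
X − Y + Z = 429 − 14 + 208012 = 208427.

208427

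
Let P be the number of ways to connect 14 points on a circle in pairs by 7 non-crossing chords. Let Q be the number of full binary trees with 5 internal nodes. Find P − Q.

Non-crossing perfect matchings of 2n points on a circle are counted by C_n; with 14 points, n = 7. So P = C_7 = 429.
The number of full binary trees on 5 internal nodes is the Catalan number C_5. So Q = C_5 = 42.
P − Q = 429 − 42 = 387.

387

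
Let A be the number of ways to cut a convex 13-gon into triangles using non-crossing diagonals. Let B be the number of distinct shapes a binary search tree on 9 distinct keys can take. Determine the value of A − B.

53924

A convex 13-gon is triangulated into 11 triangles, and the number of such triangulations is the Catalan number C_{13−2} = C_11. So A = C_11 = 58786.
There are C_n binary search tree shapes on n keys; with n = 9 that is C_9. So B = C_9 = 4862.
A − B = 58786 − 4862 = 53924.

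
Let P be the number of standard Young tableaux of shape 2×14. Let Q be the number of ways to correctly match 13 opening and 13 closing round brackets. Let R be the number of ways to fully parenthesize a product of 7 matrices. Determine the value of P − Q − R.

1931408

By the hook-length formula (or a Dyck-path bijection), SYT of shape 2×14 number C_14. So P = C_14 = 2674440.
With 13 pairs the number of balanced bracket strings is the Catalan number C_13. So Q = C_13 = 742900.
Bracketing 7 factors into binary products is counted by C_{7−1} = C_6. So R = C_6 = 132.
P − Q − R = 2674440 − 742900 − 132 = 1931408.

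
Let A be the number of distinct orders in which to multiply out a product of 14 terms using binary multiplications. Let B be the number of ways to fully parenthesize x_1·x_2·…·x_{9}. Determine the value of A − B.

741470

Bracketing 14 factors into binary products is counted by C_{14−1} = C_13. So A = C_13 = 742900.
Bracketing 9 factors into binary products is counted by C_{9−1} = C_8. So B = C_8 = 1430.
A − B = 742900 − 1430 = 741470.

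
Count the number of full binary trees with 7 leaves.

Full binary trees with 7 leaves have 7−1 = 6 internal nodes, so there are C_6 of them.
C_6 = C_5 · 2(2·5+1)/(5+2) = 42 · 22/7 = 132.

132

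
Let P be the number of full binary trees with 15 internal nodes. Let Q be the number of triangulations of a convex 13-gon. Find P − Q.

9636059

The number of full binary trees on 15 internal nodes is the Catalan number C_15. So P = C_15 = 9694845.
The number of triangulations of a 13-gon is the Catalan number C_11 (index = sides − 2). So Q = C_11 = 58786.
P − Q = 9694845 − 58786 = 9636059.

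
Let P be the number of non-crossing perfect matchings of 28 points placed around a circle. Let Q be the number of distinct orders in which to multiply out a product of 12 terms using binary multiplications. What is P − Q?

2615654

Non-crossing perfect matchings of 2n points on a circle are counted by C_n; with 28 points, n = 14. So P = C_14 = 2674440.
Ways to associate a product of 12 factors correspond to binary trees on 12 leaves, so the count is C_11. So Q = C_11 = 58786.
P − Q = 2674440 − 58786 = 2615654.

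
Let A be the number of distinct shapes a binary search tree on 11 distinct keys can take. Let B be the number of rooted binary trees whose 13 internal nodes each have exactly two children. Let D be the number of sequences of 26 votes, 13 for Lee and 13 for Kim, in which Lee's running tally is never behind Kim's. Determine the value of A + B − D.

58786

Rooted binary trees with 11 nodes (each child slot possibly empty) number C_11. So A = C_11 = 58786.
Full binary trees with n internal nodes are counted by C_n; here n = 13. So B = C_13 = 742900.
Reading a vote for the leader as '(' and for the other as ')' turns such a sequence into a balanced string of 13 pairs, so the count is C_13. So D = C_13 = 742900.
A + B − D = 58786 + 742900 − 742900 = 58786.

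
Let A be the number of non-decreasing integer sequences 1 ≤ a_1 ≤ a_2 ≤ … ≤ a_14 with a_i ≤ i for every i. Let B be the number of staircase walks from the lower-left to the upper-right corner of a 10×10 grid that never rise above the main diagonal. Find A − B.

2657644

Such sub-staircase sequences of length n are counted by C_n; here n = 14. So A = C_14 = 2674440.
Sub-diagonal monotone paths from (0,0) to (10,10) biject with Dyck paths of semilength 10, giving C_10. So B = C_10 = 16796.
A − B = 2674440 − 16796 = 2657644.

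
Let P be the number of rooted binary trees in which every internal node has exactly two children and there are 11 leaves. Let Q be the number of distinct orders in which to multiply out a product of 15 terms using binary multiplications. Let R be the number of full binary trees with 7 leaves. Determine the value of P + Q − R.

A full binary tree with L leaves has L−1 internal nodes and is counted by C_{L−1}; L = 11 gives C_10. So P = C_10 = 16796.
Bracketing 15 factors into binary products is counted by C_{15−1} = C_14. So Q = C_14 = 2674440.
A full binary tree with L leaves has L−1 internal nodes and is counted by C_{L−1}; L = 7 gives C_6. So R = C_6 = 132.
P + Q − R = 16796 + 2674440 − 132 = 2691104.

2691104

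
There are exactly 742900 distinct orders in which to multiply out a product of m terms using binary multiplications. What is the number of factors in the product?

Parenthesizations of m factors are counted by C_{m−1}, and C_13 = 742900.
So the index is 13, and the number of factors is 13 + 1 = 14.

14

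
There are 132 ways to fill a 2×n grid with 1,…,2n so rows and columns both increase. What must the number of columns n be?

6

Standard Young tableaux of shape 2×n are counted by C_n; 132 = C_6.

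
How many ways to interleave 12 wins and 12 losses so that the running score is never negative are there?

208012

Reading a vote for the leader as '(' and for the other as ')' turns such a sequence into a balanced string of 12 pairs, so the count is C_12.
C_12 = C(24,12)/13 = 2704156/13 = 208012.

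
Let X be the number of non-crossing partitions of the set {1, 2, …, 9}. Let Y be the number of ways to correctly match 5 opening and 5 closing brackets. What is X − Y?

Non-crossing partitions of an n-element set are counted by C_n; here n = 9. So X = C_9 = 4862.
A balanced arrangement of 5 bracket pairs is a Dyck word of semilength 5, so the count is C_5. So Y = C_5 = 42.
X − Y = 4862 − 42 = 4820.

4820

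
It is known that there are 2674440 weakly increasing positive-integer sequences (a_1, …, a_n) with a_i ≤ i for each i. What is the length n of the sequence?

Such sub-staircase sequences of length n are counted by C_n. Since C_14 = 2674440, the index is 14.

14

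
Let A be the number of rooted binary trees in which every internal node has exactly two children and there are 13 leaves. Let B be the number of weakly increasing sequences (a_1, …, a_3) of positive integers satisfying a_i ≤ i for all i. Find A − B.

A full binary tree with L leaves has L−1 internal nodes and is counted by C_{L−1}; L = 13 gives C_12. So A = C_12 = 208012.
Such sub-staircase sequences of length n are counted by C_n; here n = 3. So B = C_3 = 5.
A − B = 208012 − 5 = 208007.

208007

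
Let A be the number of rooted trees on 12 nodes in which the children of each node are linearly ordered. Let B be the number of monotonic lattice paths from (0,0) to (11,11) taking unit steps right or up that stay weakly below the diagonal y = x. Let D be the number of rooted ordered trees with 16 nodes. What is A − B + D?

A rooted plane tree on 12 nodes has 11 edges, and such trees are counted by C_11. So A = C_11 = 58786.
Sub-diagonal monotone paths from (0,0) to (11,11) biject with Dyck paths of semilength 11, giving C_11. So B = C_11 = 58786.
Rooted ordered (plane) trees on m nodes have m−1 edges and are counted by C_{m−1}; m = 16 gives C_15. So D = C_15 = 9694845.
A − B + D = 58786 − 58786 + 9694845 = 9694845.

9694845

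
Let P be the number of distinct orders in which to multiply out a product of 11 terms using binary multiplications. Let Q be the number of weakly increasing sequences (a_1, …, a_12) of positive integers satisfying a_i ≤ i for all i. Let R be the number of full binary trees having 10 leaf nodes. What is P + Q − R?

Parenthesizations of m factors correspond to full binary trees with m leaves, counted by C_{m−1}; m = 11 gives C_10. So P = C_10 = 16796.
Weakly increasing sequences with a_i ≤ i biject with Dyck paths of semilength 12, so there are C_12. So Q = C_12 = 208012.
Full binary trees with 10 leaves have 10−1 = 9 internal nodes, so there are C_9 of them. So R = C_9 = 4862.
P + Q − R = 16796 + 208012 − 4862 = 219946.

219946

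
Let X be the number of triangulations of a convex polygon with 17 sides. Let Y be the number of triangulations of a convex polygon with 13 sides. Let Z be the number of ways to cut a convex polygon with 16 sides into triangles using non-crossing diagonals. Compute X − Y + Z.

12310499

Triangulations of a convex m-gon are counted by C_{m−2}; with m = 17 this is C_15. So X = C_15 = 9694845.
The number of triangulations of a 13-gon is the Catalan number C_11 (index = sides − 2). So Y = C_11 = 58786.
A convex 16-gon is triangulated into 14 triangles, and the number of such triangulations is the Catalan number C_{16−2} = C_14. So Z = C_14 = 2674440.
X − Y + Z = 9694845 − 58786 + 2674440 = 12310499.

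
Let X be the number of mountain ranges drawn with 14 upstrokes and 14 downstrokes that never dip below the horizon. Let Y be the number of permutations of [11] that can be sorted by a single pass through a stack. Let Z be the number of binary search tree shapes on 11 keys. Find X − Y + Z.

2674440

A Dyck path with 14 up-steps and 14 down-steps has semilength 14, so there are C_14 of them. So X = C_14 = 2674440.
Stack-sortable permutations are exactly the 231-avoiding ones, counted by C_n; here n = 11. So Y = C_11 = 58786.
Binary trees (left/right distinguished) on n nodes are counted by C_n; here n = 11. So Z = C_11 = 58786.
X − Y + Z = 2674440 − 58786 + 58786 = 2674440.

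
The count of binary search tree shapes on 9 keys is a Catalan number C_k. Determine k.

Binary trees (left/right distinguished) on n nodes are counted by C_n; here n = 9.

9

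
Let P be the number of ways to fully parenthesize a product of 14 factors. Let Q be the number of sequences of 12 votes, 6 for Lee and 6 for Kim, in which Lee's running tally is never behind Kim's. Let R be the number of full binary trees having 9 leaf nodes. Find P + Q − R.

741602

Ways to associate a product of 14 factors correspond to binary trees on 14 leaves, so the count is C_13. So P = C_13 = 742900.
Ballot sequences with n votes each where one side never trails are Dyck words, counted by C_n; here n = 6. So Q = C_6 = 132.
Full binary trees with 9 leaves have 9−1 = 8 internal nodes, so there are C_8 of them. So R = C_8 = 1430.
P + Q − R = 742900 + 132 − 1430 = 741602.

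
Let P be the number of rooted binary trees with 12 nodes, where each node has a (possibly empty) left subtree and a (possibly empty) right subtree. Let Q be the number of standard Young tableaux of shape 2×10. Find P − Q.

191216

Binary trees (left/right distinguished) on n nodes are counted by C_n; here n = 12. So P = C_12 = 208012.
By the hook-length formula (or a Dyck-path bijection), SYT of shape 2×10 number C_10. So Q = C_10 = 16796.
P − Q = 208012 − 16796 = 191216.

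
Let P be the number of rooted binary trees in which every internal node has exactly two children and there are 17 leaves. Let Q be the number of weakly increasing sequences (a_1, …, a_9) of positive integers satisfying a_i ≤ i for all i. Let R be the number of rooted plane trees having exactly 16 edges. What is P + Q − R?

4862

A full binary tree with L leaves has L−1 internal nodes and is counted by C_{L−1}; L = 17 gives C_16. So P = C_16 = 35357670.
Weakly increasing sequences with a_i ≤ i biject with Dyck paths of semilength 9, so there are C_9. So Q = C_9 = 4862.
Rooted ordered trees with n edges are counted by C_n; here n = 16. So R = C_16 = 35357670.
P + Q − R = 35357670 + 4862 − 35357670 = 4862.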